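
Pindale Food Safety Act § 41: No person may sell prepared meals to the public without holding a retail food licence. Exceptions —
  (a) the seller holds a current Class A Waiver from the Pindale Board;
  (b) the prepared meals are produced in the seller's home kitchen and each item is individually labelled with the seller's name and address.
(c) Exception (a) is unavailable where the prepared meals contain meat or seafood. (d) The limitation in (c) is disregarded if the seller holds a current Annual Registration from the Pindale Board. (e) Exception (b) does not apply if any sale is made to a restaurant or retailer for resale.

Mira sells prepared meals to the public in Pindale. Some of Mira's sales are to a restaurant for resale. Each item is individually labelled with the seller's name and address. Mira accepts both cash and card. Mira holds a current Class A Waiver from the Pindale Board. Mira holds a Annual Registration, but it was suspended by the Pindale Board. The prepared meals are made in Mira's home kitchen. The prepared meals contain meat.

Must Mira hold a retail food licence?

Exception (a): a current Class A Waiver is held — every condition holds. But: (c) applies — the prepared meals contain meat. (d) is not engaged (no current Annual Registration is held), so (c) stands. So (a) is unavailable.
All of (b)'s requirements are met (the prepared meals are home-kitchen produced; items are individually labelled). However, paragraph (e) must be considered: (e) operates — some sales are to a restaurant for resale. So (b) is unavailable.
No exception displaces § 41.

Yes — Mira must hold a retail food licence.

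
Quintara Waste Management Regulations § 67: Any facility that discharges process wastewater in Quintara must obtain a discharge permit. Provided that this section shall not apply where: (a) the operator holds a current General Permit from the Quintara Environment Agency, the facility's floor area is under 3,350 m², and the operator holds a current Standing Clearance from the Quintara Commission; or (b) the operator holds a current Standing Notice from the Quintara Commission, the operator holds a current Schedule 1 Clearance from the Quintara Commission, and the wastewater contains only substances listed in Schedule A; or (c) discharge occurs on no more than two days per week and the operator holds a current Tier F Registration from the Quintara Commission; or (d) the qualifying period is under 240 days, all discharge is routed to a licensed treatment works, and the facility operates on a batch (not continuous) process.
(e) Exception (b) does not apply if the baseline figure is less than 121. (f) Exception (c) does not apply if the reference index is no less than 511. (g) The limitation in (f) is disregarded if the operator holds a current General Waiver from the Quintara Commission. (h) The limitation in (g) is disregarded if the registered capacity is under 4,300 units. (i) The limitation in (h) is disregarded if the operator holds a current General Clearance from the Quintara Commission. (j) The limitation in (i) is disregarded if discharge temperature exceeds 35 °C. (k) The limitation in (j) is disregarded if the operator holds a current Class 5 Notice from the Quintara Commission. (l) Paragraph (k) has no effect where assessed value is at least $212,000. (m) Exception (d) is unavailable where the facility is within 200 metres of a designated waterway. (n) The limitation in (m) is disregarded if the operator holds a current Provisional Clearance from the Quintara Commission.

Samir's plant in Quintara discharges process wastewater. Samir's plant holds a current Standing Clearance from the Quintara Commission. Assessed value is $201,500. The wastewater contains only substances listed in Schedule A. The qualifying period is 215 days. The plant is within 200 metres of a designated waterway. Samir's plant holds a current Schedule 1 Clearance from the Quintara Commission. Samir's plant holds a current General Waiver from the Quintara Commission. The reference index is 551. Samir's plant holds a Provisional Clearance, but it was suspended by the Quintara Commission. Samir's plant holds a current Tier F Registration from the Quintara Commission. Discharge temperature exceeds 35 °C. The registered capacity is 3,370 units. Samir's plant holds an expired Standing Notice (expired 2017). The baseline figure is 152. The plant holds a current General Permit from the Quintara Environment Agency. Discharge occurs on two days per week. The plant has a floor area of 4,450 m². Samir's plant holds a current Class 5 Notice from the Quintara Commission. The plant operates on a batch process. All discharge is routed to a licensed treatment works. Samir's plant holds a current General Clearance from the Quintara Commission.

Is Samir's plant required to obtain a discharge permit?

No — exception (c) applies; Samir's plant is not required to obtain a discharge permit.

Exception (a) requires that the facility's floor area is under 3,350 m²; but the facility's floor area is 4,450 m², not under 3,350 m², so (a) is unavailable.
Exception (b) requires that the operator holds a current Standing Notice from the Quintara Commission; but the Standing Notice is not current, so (b) is unavailable.
Exception (c)'s conditions are all satisfied: discharge occurs on no more than two days per week; a current Tier F Registration is held. As to paragraphs (f)–(l): (f) is engaged (the reference index is 551, meeting the 511 threshold), but is itself disapplied by (g): (g) is engaged — a current General Waiver is held. (h) would limit (g) — the registered capacity is 3,370 units, under the 4,300 units limit — but (i) sets (h) aside: (i) is engaged — a current General Clearance is held. (j) would limit (i) — discharge temperature exceeds 35 °C — but (k) sets (j) aside: (k) operates against (j): a current Class 5 Notice is held. (l) does not operate here (assessed value is $201,500, short of $212,000), so (k) stands. So (c) applies.
Exception (d) is satisfied on its face — the qualifying period is 215 days, under the 240 days limit; discharge is routed to a licensed treatment works; the facility operates on a batch process. However, paragraphs (m)–(n) must be considered: (m) operates against (d): the plant is within 200 m of a designated waterway. (n), which would lift (m), is not engaged — there is no Provisional Clearance in force. (d) is therefore removed.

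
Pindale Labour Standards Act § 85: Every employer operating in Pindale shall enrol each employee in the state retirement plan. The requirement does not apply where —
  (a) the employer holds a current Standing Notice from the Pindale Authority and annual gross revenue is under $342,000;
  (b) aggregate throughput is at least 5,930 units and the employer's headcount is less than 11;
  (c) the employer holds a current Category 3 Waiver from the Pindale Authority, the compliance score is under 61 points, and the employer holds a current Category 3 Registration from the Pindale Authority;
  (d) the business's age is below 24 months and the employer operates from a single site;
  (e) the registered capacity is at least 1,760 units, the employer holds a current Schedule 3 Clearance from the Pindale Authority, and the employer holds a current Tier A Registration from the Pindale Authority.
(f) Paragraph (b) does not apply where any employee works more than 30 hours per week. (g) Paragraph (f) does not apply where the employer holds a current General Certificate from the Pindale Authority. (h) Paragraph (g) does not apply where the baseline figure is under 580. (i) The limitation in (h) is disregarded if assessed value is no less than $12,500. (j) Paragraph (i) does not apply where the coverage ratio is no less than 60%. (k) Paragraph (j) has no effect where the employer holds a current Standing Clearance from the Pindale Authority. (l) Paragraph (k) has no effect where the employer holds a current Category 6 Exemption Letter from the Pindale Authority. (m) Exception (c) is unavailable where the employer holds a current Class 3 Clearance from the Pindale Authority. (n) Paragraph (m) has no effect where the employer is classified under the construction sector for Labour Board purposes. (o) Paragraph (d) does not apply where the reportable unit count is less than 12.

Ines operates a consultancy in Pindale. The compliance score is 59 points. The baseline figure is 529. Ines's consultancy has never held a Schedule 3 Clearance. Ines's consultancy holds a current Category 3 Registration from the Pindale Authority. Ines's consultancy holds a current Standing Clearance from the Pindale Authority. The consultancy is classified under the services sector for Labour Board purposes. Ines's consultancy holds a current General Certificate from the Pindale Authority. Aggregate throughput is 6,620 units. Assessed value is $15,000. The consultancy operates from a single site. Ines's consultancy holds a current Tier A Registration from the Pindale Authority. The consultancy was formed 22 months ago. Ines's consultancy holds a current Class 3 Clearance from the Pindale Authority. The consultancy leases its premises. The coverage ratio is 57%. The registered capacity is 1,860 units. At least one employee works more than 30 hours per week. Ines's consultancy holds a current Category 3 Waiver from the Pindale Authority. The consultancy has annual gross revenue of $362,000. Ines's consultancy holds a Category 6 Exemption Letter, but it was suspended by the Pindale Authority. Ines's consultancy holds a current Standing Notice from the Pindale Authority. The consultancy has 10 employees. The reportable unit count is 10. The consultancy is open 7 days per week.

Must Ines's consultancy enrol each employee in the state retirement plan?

No — exception (b) applies; Ines's consultancy is not required to enrol each employee in the state retirement plan.

Exception (a) does not apply: annual gross revenue is $362,000, not under $342,000.
Exception (b) is satisfied on its face — aggregate throughput is 6,620 units, meeting the 5,930 units threshold; the employer's headcount is 10, less than the 11 limit. Considering the limiting provisions: (f) operates (at least one employee exceeds 30 hours/week), but is overridden by (g): (g) operates against (f): a current General Certificate is held. (h) is triggered (the baseline figure is 529, under the 580 limit), but is displaced by (i): (i) applies — assessed value is $15,000, meeting the $12,500 threshold. (j) is inapplicable (the coverage ratio is 57%, short of 60%), so (i) stands. So (b) applies.
Exception (c)'s conditions are all satisfied: a current Category 3 Waiver is held; the compliance score is 59 points, under the 61 points limit; a current Category 3 Registration is held. However, paragraphs (m)–(n) must be considered: (m) applies — a current Class 3 Clearance is held. (n), which would lift (m), is inapplicable — the consultancy is classified under the services sector. Exception (c) does not apply.
Exception (d): the business's age is 22 months, below the 24 months limit; the employer operates from a single site — every condition holds. Turning to paragraph (o): (o) is engaged — the reportable unit count is 10, less than the 12 limit. Exception (d) does not apply.
Exception (e) does not apply: there is no Schedule 3 Clearance in force.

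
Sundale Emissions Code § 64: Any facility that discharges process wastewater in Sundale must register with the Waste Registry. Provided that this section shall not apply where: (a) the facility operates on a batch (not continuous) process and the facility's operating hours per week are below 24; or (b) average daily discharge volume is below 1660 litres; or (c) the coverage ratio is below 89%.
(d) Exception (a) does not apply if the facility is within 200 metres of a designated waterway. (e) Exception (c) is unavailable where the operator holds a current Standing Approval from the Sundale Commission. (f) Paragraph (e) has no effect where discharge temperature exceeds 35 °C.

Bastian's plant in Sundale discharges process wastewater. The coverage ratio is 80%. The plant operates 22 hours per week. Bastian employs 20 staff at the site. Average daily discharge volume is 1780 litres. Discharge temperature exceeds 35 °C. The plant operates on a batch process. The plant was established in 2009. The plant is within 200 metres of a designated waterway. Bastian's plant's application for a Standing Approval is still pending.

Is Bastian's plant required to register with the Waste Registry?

Exception (a) is satisfied on its face — the facility operates on a batch process; the facility's operating hours per week are 22, below the 24 limit. Turning to paragraph (d): (d) operates against (a): the plant is within 200 m of a designated waterway. So (a) is unavailable.
Exception (b) requires that average daily discharge volume is below 1660 litres; but average daily discharge volume is 1780 litres, not below 1660 litres, so (b) is unavailable.
Exception (c) is satisfied on its face — the coverage ratio is 80%, below the 89% limit. As to paragraphs (e)–(f): (e), which would limit (c), is inapplicable: there is no Standing Approval in force. So (c) applies.

No — exception (c) applies; Bastian's plant is not required to register with the Waste Registry.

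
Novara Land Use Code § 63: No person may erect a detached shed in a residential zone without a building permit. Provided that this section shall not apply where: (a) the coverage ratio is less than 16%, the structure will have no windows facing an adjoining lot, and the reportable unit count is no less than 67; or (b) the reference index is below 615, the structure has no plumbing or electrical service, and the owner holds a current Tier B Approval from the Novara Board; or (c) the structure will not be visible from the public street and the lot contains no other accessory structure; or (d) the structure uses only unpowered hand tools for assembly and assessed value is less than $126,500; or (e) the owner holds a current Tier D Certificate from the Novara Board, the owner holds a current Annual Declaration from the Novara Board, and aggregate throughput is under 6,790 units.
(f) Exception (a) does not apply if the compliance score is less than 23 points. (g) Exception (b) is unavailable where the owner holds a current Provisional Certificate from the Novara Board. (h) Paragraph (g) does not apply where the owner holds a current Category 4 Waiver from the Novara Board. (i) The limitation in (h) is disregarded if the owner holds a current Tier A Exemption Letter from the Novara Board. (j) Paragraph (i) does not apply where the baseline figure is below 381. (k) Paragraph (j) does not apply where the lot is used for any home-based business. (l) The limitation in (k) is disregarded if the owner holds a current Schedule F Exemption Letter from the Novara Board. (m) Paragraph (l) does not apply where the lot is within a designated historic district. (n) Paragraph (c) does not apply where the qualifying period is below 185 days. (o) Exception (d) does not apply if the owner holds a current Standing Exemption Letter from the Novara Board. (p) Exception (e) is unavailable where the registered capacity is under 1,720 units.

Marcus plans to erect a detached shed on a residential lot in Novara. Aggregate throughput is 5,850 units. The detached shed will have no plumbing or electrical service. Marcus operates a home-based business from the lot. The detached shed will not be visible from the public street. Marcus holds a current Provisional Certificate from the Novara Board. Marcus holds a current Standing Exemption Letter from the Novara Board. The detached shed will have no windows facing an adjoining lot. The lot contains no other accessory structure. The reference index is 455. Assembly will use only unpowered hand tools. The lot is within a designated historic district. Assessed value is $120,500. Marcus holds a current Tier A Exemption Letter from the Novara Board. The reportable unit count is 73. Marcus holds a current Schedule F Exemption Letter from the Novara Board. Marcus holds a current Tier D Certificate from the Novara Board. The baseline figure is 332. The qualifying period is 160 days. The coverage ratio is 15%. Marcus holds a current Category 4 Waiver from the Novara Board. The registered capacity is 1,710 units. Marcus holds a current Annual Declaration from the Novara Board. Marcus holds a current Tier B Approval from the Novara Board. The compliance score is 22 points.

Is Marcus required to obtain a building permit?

Yes — Marcus must obtain a building permit.

Exception (a): the coverage ratio is 15%, less than the 16% limit; no windows face an adjoining lot; the reportable unit count is 73, meeting the 67 threshold — every condition holds. Turning to paragraph (f): (f) is triggered — the compliance score is 22 points, less than the 23 points limit. Exception (a) does not apply.
Exception (b) is satisfied on its face — the reference index is 455, below the 615 limit; there is no plumbing or electrical service; a current Tier B Approval is held. But: (g) operates against (b): a current Provisional Certificate is held. (h) would limit (g) — a current Category 4 Waiver is held — but (i) sets (h) aside: (i) is engaged — a current Tier A Exemption Letter is held. (j) would limit (i) — the baseline figure is 332, below the 381 limit — but (k) sets (j) aside: (k) operates against (j): a home-based business operates on the lot. (l) is engaged (a current Schedule F Exemption Letter is held), but is overridden by (m): (m) applies — the lot is in a historic district. (b) is therefore removed.
All of (c)'s requirements are met (the structure will not be visible from the street; the lot has no other accessory structure). But: (n) applies — the qualifying period is 160 days, below the 185 days limit. (c) is therefore removed.
Exception (d)'s conditions are all satisfied: assembly uses only hand tools; assessed value is $120,500, less than the $126,500 limit. But: (o) operates — a current Standing Exemption Letter is held. (d) is therefore removed.
Exception (e)'s conditions are all satisfied: a current Tier D Certificate is held; a current Annual Declaration is held; aggregate throughput is 5,850 units, under the 6,790 units limit. However, paragraph (p) must be considered: (p) operates against (e): the registered capacity is 1,710 units, under the 1,720 units limit. Exception (e) does not apply.
No exception displaces § 63.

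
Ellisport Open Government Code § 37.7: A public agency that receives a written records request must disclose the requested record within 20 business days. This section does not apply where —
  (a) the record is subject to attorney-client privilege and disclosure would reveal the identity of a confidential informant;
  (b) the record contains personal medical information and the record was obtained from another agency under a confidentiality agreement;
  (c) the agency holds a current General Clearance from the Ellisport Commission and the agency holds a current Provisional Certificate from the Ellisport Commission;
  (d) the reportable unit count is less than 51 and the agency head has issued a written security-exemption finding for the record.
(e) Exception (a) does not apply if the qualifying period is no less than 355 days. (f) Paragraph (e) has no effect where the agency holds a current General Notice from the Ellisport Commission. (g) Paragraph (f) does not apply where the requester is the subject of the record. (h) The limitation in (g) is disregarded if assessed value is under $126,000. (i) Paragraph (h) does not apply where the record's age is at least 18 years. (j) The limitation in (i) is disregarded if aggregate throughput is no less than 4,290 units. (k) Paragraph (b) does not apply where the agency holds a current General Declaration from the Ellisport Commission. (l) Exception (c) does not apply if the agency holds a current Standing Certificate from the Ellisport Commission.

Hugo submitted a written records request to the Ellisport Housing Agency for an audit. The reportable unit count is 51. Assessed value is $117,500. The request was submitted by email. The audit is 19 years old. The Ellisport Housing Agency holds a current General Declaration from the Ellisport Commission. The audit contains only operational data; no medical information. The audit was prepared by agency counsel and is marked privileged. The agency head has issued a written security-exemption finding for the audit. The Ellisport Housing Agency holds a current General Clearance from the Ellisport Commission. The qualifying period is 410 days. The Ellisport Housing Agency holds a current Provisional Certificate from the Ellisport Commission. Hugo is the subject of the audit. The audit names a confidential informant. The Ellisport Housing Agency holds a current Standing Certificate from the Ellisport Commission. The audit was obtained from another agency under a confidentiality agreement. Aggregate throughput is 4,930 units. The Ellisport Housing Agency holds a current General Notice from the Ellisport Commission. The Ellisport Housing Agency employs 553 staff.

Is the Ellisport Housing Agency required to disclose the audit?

All of (a)'s requirements are met (the audit is privileged; the audit names a confidential informant). Considering the limiting provisions: (e) would limit (a) — the qualifying period is 410 days, meeting the 355 days threshold — but (f) sets (e) aside: (f) operates against (e): a current General Notice is held. (g) applies (Hugo is the subject of the audit), but is set aside by (h): (h) operates against (g): assessed value is $117,500, under the $126,000 limit. (i) would limit (h) — the record's age is 19 years, meeting the 18 years threshold — but (j) sets (i) aside: (j) is triggered — aggregate throughput is 4,930 units, meeting the 4,290 units threshold. (a) remains available.
Exception (b) requires that the record contains personal medical information; but the audit contains only operational data, so (b) is unavailable.
All of (c)'s requirements are met (a current General Clearance is held; a current Provisional Certificate is held). But: (l) operates against (c): a current Standing Certificate is held. Exception (c) does not apply.
Exception (d) does not apply: the reportable unit count is 51, not less than 51.

No — exception (a) applies; the Ellisport Housing Agency is not required to disclose the audit.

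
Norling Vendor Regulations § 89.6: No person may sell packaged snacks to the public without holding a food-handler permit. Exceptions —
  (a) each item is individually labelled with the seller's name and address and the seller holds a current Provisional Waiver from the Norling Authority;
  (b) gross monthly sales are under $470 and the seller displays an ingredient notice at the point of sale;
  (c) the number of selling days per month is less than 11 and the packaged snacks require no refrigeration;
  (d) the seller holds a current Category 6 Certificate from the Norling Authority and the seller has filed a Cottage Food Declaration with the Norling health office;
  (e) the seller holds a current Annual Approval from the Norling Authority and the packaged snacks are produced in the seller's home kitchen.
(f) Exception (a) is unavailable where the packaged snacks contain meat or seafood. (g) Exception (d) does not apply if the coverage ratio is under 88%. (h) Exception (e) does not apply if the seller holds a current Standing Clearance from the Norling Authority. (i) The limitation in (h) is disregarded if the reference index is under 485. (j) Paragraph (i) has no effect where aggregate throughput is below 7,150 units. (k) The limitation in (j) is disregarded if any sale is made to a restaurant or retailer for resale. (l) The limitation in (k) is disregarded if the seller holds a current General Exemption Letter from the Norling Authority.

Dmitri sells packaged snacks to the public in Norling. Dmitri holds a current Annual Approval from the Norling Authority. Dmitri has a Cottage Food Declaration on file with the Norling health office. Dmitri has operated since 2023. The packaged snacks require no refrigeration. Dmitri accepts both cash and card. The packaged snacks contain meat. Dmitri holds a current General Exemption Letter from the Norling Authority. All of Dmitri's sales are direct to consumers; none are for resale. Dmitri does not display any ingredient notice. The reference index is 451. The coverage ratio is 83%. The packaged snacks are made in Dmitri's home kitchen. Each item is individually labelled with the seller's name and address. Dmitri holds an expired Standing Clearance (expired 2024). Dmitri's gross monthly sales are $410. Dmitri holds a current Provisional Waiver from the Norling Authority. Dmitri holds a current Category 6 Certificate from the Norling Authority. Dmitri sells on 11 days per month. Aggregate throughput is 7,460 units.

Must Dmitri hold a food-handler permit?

Exception (a)'s conditions are all satisfied: items are individually labelled; a current Provisional Waiver is held. But: (f) operates against (a): the packaged snacks contain meat. (a) is therefore removed.
Exception (b) requires that the seller displays an ingredient notice at the point of sale; but no ingredient notice is displayed, so (b) is unavailable.
Exception (c) does not apply: the number of selling days per month is 11, not less than 11.
All of (d)'s requirements are met (a current Category 6 Certificate is held; a Cottage Food Declaration is on file). But applying paragraph (g): (g) operates against (d): the coverage ratio is 83%, under the 88% limit. Exception (d) does not apply.
All of (e)'s requirements are met (a current Annual Approval is held; the packaged snacks are home-kitchen produced). Under paragraphs (h)–(l): (h), which would limit (e), is not engaged: there is no Standing Clearance in force. Exception (e) stands.

No — exception (e) applies; Dmitri is not required to hold a food-handler permit.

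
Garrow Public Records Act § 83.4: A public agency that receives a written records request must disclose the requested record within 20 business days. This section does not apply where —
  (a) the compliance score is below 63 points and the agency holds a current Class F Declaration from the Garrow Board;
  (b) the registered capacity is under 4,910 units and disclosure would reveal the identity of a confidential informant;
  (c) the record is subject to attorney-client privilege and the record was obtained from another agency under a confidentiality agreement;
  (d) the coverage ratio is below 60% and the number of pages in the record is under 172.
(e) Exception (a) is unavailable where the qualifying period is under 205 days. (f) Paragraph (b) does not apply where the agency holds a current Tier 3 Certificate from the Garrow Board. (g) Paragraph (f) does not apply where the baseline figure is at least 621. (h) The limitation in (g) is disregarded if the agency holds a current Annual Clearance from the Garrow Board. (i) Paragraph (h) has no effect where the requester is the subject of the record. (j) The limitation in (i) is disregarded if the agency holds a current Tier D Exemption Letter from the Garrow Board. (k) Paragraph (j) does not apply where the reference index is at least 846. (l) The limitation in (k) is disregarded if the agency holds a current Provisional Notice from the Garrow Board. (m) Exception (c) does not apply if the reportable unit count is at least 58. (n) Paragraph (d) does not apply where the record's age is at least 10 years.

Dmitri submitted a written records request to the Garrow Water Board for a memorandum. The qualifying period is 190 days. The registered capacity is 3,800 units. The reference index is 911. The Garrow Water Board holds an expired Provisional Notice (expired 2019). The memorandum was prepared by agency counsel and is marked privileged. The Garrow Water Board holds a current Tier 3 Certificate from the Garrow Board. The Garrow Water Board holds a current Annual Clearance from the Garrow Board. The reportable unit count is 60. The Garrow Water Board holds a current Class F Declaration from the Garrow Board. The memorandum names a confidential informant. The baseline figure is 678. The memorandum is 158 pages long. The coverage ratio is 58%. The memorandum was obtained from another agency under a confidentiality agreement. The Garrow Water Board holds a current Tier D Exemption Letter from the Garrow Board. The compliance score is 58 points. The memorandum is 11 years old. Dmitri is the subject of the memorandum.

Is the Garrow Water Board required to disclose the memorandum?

Exception (a): the compliance score is 58 points, below the 63 points limit; a current Class F Declaration is held — every condition holds. However, paragraph (e) must be considered: (e) is triggered — the qualifying period is 190 days, under the 205 days limit. So (a) is unavailable.
Exception (b) is satisfied on its face — the registered capacity is 3,800 units, under the 4,910 units limit; the memorandum names a confidential informant. Under paragraphs (f)–(l): (f) would limit (b) — a current Tier 3 Certificate is held — but (g) sets (f) aside: (g) is triggered — the baseline figure is 678, meeting the 621 threshold. (h) would limit (g) — a current Annual Clearance is held — but (i) sets (h) aside: (i) operates — Dmitri is the subject of the memorandum. (j) operates (a current Tier D Exemption Letter is held), but is set aside by (k): (k) is triggered — the reference index is 911, meeting the 846 threshold. (l) is inapplicable (no current Provisional Notice is held), so (k) stands. Exception (b) stands.
Exception (c) is satisfied on its face — the memorandum is privileged; the memorandum was obtained under a confidentiality agreement. But applying paragraph (m): (m) is triggered — the reportable unit count is 60, meeting the 58 threshold. So (c) is unavailable.
All of (d)'s requirements are met (the coverage ratio is 58%, below the 60% limit; the number of pages in the record is 158, under the 172 limit). However, paragraph (n) must be considered: (n) is triggered — the record's age is 11 years, meeting the 10 years threshold. Exception (d) does not apply.

No — exception (b) applies; the Garrow Water Board is not required to disclose the memorandum.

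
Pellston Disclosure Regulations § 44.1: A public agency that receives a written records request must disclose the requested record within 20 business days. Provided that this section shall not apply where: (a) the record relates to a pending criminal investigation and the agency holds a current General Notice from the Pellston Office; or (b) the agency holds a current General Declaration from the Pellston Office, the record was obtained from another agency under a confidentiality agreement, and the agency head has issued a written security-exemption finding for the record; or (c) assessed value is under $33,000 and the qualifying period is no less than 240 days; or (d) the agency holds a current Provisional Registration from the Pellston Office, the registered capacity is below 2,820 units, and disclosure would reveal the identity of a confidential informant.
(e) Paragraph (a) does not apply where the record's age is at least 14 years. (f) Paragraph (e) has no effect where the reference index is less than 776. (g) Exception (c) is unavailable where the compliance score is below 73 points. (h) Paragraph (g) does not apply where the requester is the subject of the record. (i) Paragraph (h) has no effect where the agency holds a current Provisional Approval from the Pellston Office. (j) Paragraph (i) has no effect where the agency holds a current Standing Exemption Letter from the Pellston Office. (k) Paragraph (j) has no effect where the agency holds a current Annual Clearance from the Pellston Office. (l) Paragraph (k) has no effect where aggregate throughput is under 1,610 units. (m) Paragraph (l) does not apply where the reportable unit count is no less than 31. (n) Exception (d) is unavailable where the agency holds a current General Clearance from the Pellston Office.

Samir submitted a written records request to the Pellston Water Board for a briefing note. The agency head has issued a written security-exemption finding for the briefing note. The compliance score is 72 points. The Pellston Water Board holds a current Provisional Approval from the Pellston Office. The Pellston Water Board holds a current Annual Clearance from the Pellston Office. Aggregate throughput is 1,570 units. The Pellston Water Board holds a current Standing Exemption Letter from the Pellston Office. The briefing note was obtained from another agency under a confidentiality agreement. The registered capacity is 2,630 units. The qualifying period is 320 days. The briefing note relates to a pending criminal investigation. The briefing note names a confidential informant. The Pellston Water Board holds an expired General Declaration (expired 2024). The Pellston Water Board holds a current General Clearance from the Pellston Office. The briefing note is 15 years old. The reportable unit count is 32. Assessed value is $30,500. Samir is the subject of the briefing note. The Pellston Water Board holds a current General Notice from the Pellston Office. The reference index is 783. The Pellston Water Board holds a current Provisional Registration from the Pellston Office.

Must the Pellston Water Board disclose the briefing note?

All of (a)'s requirements are met (the briefing note relates to a pending investigation; a current General Notice is held). Turning to paragraphs (e)–(f): (e) operates — the record's age is 15 years, meeting the 14 years threshold. (f), which would lift (e), is not triggered — the reference index is 783, not less than 776. So (a) is unavailable.
Exception (b) fails — the General Declaration is not current.
Exception (c)'s conditions are all satisfied: assessed value is $30,500, under the $33,000 limit; the qualifying period is 320 days, meeting the 240 days threshold. However, paragraphs (g)–(m) must be considered: (g) operates — the compliance score is 72 points, below the 73 points limit. (h) would limit (g) — Samir is the subject of the briefing note — but (i) sets (h) aside: (i) is engaged — a current Provisional Approval is held. (j) operates (a current Standing Exemption Letter is held), but is itself disapplied by (k): (k) operates — a current Annual Clearance is held. (l) operates (aggregate throughput is 1,570 units, under the 1,610 units limit), but is displaced by (m): (m) is triggered — the reportable unit count is 32, meeting the 31 threshold. So (c) is unavailable.
Exception (d): a current Provisional Registration is held; the registered capacity is 2,630 units, below the 2,820 units limit; the briefing note names a confidential informant — every condition holds. But applying paragraph (n): (n) operates — a current General Clearance is held. Exception (d) does not apply.
Every exception is unavailable, so the rule governs.

Yes — the Pellston Water Board must disclose the briefing note.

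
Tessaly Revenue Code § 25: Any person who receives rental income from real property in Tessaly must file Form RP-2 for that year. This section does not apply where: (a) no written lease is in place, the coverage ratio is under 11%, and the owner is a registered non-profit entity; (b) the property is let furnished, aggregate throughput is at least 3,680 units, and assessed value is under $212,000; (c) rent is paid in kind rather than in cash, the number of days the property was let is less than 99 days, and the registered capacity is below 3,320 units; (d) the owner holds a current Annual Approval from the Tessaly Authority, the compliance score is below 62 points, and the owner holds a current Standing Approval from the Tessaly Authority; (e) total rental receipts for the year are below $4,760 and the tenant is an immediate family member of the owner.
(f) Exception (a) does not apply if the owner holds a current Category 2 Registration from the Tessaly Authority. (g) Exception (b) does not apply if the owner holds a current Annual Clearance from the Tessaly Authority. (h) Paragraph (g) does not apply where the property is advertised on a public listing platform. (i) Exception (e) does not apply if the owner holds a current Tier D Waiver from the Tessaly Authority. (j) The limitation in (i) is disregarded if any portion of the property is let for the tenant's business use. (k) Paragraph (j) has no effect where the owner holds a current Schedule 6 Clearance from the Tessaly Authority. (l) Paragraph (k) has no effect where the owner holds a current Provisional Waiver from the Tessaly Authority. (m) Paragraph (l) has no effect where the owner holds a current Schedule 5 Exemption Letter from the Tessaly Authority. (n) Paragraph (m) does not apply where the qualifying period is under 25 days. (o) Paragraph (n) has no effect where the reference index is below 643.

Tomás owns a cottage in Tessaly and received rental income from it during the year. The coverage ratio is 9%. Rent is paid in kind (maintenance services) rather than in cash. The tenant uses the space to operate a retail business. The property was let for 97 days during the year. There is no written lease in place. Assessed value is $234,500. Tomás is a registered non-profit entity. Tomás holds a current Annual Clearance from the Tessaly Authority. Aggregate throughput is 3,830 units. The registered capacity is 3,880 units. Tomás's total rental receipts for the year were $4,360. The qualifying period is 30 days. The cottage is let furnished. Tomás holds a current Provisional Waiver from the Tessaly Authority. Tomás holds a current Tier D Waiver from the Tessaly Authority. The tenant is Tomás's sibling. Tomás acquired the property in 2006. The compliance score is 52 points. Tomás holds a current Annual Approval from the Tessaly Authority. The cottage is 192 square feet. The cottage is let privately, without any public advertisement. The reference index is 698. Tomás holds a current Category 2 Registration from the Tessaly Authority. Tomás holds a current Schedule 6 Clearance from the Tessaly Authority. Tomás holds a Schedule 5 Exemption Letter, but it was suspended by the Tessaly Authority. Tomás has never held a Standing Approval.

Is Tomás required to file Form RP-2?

Exception (a): there is no written lease; the coverage ratio is 9%, under the 11% limit; Tomás is a registered non-profit — every condition holds. However, paragraph (f) must be considered: (f) operates against (a): a current Category 2 Registration is held. So (a) is unavailable.
Exception (b) fails — assessed value is $234,500, not under $212,000.
Exception (c) requires that the registered capacity is below 3,320 units; but the registered capacity is 3,880 units, not below 3,320 units, so (c) is unavailable.
Exception (d) fails — the Standing Approval is not current.
All of (e)'s requirements are met (total rental receipts for the year are $4,360, below the $4,760 limit; the tenant is an immediate family member). Under paragraphs (i)–(o): (i) would limit (e) — a current Tier D Waiver is held — but (j) sets (i) aside: (j) is triggered — the space is let for business use. (k) would limit (j) — a current Schedule 6 Clearance is held — but (l) sets (k) aside: (l) operates against (k): a current Provisional Waiver is held. (m), which would lift (l), does not operate here — no current Schedule 5 Exemption Letter is held. Exception (e) stands.

No — exception (e) applies; Tomás is not required to file Form RP-2.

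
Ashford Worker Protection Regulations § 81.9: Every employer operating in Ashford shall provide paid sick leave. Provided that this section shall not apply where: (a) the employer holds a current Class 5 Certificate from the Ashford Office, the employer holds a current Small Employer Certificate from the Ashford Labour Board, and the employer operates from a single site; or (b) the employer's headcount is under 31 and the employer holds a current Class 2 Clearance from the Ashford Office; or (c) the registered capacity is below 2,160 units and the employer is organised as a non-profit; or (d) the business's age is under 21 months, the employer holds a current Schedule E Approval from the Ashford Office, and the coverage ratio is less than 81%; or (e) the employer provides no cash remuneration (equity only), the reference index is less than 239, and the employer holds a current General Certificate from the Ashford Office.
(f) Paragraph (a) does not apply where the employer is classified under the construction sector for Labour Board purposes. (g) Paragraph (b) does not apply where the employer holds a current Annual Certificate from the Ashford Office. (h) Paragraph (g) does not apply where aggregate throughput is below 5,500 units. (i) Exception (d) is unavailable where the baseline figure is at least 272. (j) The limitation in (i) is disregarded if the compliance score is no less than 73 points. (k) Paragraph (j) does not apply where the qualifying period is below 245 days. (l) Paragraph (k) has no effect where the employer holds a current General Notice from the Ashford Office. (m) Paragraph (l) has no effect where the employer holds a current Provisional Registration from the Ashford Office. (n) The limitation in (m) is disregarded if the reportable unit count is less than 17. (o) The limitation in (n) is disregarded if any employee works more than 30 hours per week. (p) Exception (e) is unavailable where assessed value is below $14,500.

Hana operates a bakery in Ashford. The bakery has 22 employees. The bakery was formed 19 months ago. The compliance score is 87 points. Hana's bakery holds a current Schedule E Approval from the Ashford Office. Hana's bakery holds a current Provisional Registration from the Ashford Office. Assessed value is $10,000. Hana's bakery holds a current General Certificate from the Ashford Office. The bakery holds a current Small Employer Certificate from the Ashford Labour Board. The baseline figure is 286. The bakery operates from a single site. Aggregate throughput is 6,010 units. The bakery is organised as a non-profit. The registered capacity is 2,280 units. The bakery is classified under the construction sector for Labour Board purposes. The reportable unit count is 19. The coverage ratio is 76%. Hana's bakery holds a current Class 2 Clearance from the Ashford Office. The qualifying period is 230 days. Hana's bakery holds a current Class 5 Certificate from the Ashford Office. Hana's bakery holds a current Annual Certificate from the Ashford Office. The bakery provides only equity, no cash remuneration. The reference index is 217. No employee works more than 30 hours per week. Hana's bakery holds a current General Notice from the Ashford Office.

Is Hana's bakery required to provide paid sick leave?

Yes — Hana's bakery must provide paid sick leave.

All of (a)'s requirements are met (a current Class 5 Certificate is held; a current Small Employer Certificate is held; the employer operates from a single site). However, paragraph (f) must be considered: (f) applies — the bakery is classified under the construction sector. So (a) is unavailable.
Exception (b) is satisfied on its face — the employer's headcount is 22, under the 31 limit; a current Class 2 Clearance is held. But applying paragraphs (g)–(h): (g) is engaged — a current Annual Certificate is held. (h), which would lift (g), is not engaged — aggregate throughput is 6,010 units, not below 5,500 units. So (b) is unavailable.
Exception (c) requires that the registered capacity is below 2,160 units; but the registered capacity is 2,280 units, not below 2,160 units, so (c) is unavailable.
Exception (d)'s conditions are all satisfied: the business's age is 19 months, under the 21 months limit; a current Schedule E Approval is held; the coverage ratio is 76%, less than the 81% limit. But: (i) operates against (d): the baseline figure is 286, meeting the 272 threshold. (j) is triggered (the compliance score is 87 points, meeting the 73 points threshold), but is overridden by (k): (k) operates against (j): the qualifying period is 230 days, below the 245 days limit. (l) would limit (k) — a current General Notice is held — but (m) sets (l) aside: (m) operates against (l): a current Provisional Registration is held. (n) is not triggered (the reportable unit count is 19, not less than 17), so (m) stands. (d) is therefore removed.
Exception (e) is satisfied on its face — remuneration is equity-only; the reference index is 217, less than the 239 limit; a current General Certificate is held. However, paragraph (p) must be considered: (p) operates against (e): assessed value is $10,000, below the $14,500 limit. (e) is therefore removed.
No exception applies. The general rule governs.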